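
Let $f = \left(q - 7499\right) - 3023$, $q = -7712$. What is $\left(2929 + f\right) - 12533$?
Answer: $-27838$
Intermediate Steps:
$f = -18234$ ($f = \left(-7712 - 7499\right) - 3023 = -15211 - 3023 = -18234$)
$\left(2929 + f\right) - 12533 = \left(2929 - 18234\right) - 12533 = -15305 - 12533 = -27838$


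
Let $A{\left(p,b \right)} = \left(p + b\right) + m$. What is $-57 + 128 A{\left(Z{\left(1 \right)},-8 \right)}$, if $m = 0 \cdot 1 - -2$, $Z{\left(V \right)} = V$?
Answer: $-697$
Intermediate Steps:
$m = 2$ ($m = 0 + 2 = 2$)
$A{\left(p,b \right)} = 2 + b + p$ ($A{\left(p,b \right)} = \left(p + b\right) + 2 = \left(b + p\right) + 2 = 2 + b + p$)
$-57 + 128 A{\left(Z{\left(1 \right)},-8 \right)} = -57 + 128 \left(2 - 8 + 1\right) = -57 + 128 \left(-5\right) = -57 - 640 = -697$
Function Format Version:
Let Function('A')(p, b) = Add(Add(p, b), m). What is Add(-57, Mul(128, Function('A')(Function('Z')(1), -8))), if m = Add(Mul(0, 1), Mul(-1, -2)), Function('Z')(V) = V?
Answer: -697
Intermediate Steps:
m = 2 (m = Add(0, 2) = 2)
Function('A')(p, b) = Add(2, b, p) (Function('A')(p, b) = Add(Add(p, b), 2) = Add(Add(b, p), 2) = Add(2, b, p))
Add(-57, Mul(128, Function('A')(Function('Z')(1), -8))) = Add(-57, Mul(128, Add(2, -8, 1))) = Add(-57, Mul(128, -5)) = Add(-57, -640) = -697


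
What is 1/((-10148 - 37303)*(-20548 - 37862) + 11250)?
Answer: 1/2771624160 ≈ 3.6080e-10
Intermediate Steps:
1/((-10148 - 37303)*(-20548 - 37862) + 11250) = 1/(-47451*(-58410) + 11250) = 1/(2771612910 + 11250) = 1/2771624160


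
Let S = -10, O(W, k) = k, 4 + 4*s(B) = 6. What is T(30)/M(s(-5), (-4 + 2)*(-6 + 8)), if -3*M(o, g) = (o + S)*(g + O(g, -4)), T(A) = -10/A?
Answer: 1/76 ≈ 0.013158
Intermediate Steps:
s(B) = ½ (s(B) = -1 + (¼)*6 = -1 + 3/2 = ½)
M(o, g) = -(-10 + o)*(-4 + g)/3 (M(o, g) = -(o - 10)*(g - 4)/3 = -(-10 + o)*(-4 + g)/3)
T(30)/M(s(-5), (-4 + 2)*(-6 + 8)) = (-10/30)/(-40/3 + (4/3)*(½) + 10*((-4 + 2)*(-6 + 8))/3 - ⅓*(-4 + 2)*(-6 + 8)*½) = (-10*1/30)/(-40/3 + ⅔ + 10*(-2*2)/3 - ⅓*(-2*2)*½) = -1/(3*(-40/3 + ⅔ + (10/3)*(-4) - ⅓*(-4)*½)) = -1/(3*(-40/3 + ⅔ - 40/3 + ⅔)) = -1/(3*(-76/3)) = -⅓*(-3/76) = 1/76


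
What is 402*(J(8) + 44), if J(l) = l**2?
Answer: 43416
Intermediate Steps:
402*(J(8) + 44) = 402*(8**2 + 44) = 402*(64 + 44) = 402*108 = 43416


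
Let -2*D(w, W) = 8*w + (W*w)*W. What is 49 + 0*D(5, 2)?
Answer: 49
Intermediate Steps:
D(w, W) = -4*w - w*W²/2 (D(w, W) = -(8*w + (W*w)*W)/2 = -(8*w + w*W²)/2 = -4*w - w*W²/2)
49 + 0*D(5, 2) = 49 + 0*(-½*5*(8 + 2²)) = 49 + 0*(-½*5*(8 + 4)) = 49 + 0*(-½*5*12) = 49 + 0*(-30) = 49 + 0 = 49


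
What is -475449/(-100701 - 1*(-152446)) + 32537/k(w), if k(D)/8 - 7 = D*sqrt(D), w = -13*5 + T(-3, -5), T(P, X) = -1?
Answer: -1651783927/181728440 + 1073721*I*sqrt(66)/1150180 ≈ -9.0893 + 7.584*I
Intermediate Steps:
w = -66 (w = -13*5 - 1 = -65 - 1 = -66)
k(D) = 56 + 8*D**(3/2) (k(D) = 56 + 8*(D*sqrt(D)) = 56 + 8*D**(3/2))
-475449/(-100701 - 1*(-152446)) + 32537/k(w) = -475449/(-100701 - 1*(-152446)) + 32537/(56 + 8*(-66)**(3/2)) = -475449/(-100701 + 152446) + 32537/(56 + 8*(-66*I*sqrt(66))) = -475449/51745 + 32537/(56 - 528*I*sqrt(66))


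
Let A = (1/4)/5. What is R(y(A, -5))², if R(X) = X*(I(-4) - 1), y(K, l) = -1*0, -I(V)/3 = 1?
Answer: 0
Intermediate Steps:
I(V) = -3 (I(V) = -3*1 = -3)
A = 1/20 (A = (1*(¼))*(⅕) = (¼)*(⅕) = 1/20 ≈ 0.050000)
y(K, l) = 0
R(X) = -4*X (R(X) = X*(-3 - 1) = X*(-4) = -4*X)
R(y(A, -5))² = (-4*0)² = 0² = 0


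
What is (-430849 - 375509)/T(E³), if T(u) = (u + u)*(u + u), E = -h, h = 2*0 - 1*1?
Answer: -403179/2 ≈ -2.0159e+5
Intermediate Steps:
h = -1 (h = 0 - 1 = -1)
E = 1 (E = -1*(-1) = 1)
T(u) = 4*u² (T(u) = (2*u)*(2*u) = 4*u²)
(-430849 - 375509)/T(E³) = (-430849 - 375509)/((4*(1³)²)) = -806358/(4*1²) = -806358/(4*1) = -806358/4 = -806358*¼ = -403179/2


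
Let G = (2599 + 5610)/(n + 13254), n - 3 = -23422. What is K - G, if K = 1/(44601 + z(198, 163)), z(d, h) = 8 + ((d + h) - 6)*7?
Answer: 386604811/478710510 ≈ 0.80760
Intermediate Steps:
n = -23419 (n = 3 - 23422 = -23419)
z(d, h) = -34 + 7*d + 7*h (z(d, h) = 8 + (-6 + d + h)*7 = 8 + (-42 + 7*d + 7*h) = -34 + 7*d + 7*h)
K = 1/47094 (K = 1/(44601 + (-34 + 7*198 + 7*163)) = 1/(44601 + (-34 + 1386 + 1141)) = 1/(44601 + 2493) = 1/47094 ≈ 2.1234e-5)
G = -8209/10165 (G = (2599 + 5610)/(-23419 + 13254) = 8209/(-10165) = 8209*(-1/10165) = -8209/10165 ≈ -0.80758)
K - G = 1/47094 - 1*(-8209/10165) = 1/47094 + 8209/10165 = 386604811/478710510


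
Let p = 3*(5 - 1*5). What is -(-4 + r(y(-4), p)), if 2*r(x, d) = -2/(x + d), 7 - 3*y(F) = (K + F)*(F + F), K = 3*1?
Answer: 1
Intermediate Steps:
K = 3
p = 0 (p = 3*(5 - 5) = 3*0 = 0)
y(F) = 7/3 - 2*F*(3 + F)/3 (y(F) = 7/3 - (3 + F)*(F + F)/3 = 7/3 - (3 + F)*2*F/3 = 7/3 - 2*F*(3 + F)/3)
r(x, d) = -1/(d + x) (r(x, d) = (-2/(x + d))/2 = (-2/(d + x))/2 = -1/(d + x))
-(-4 + r(y(-4), p)) = -(-4 - 1/(0 + (7/3 - 2*(-4) - ⅔*(-4)²))) = -(-4 - 1/(0 + (7/3 + 8 - ⅔*16))) = -(-4 - 1/(0 + (7/3 + 8 - 32/3))) = -(-4 - 1/(0 - ⅓)) = -(-4 - 1/(-⅓)) = -(-4 - 1*(-3)) = -(-4 + 3) = -1*(-1) = 1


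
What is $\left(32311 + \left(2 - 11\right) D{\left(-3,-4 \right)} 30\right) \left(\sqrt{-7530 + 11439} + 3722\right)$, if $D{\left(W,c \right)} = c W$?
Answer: $108202262 + 29071 \sqrt{3909} \approx 1.1002 \cdot 10^{8}$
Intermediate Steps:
$D{\left(W,c \right)} = W c$
$\left(32311 + \left(2 - 11\right) D{\left(-3,-4 \right)} 30\right) \left(\sqrt{-7530 + 11439} + 3722\right) = \left(32311 + \left(2 - 11\right) \left(\left(-3\right) \left(-4\right)\right) 30\right) \left(\sqrt{-7530 + 11439} + 3722\right) = \left(32311 + \left(-9\right) 12 \cdot 30\right) \left(\sqrt{3909} + 3722\right) = \left(32311 - 3240\right) \left(3722 + \sqrt{3909}\right) = 29071 \left(3722 + \sqrt{3909}\right) = 108202262 + 29071 \sqrt{3909}$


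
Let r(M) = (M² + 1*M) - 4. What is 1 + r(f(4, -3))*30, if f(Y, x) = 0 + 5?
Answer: 781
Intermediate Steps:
f(Y, x) = 5
r(M) = -4 + M + M² (r(M) = (M² + M) - 4 = (M + M²) - 4 = -4 + M + M²)
1 + r(f(4, -3))*30 = 1 + (-4 + 5 + 5²)*30 = 1 + (-4 + 5 + 25)*30 = 1 + 26*30 = 1 + 780 = 781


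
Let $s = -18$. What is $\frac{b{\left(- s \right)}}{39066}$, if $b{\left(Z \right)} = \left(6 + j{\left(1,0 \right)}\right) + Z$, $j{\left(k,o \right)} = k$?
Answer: $\frac{25}{39066} \approx 0.00063994$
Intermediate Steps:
$b{\left(Z \right)} = 7 + Z$ ($b{\left(Z \right)} = \left(6 + 1\right) + Z = 7 + Z$)
$\frac{b{\left(- s \right)}}{39066} = \frac{7 - -18}{39066} = \left(7 + 18\right) \frac{1}{39066} = 25 \cdot \frac{1}{39066} = \frac{25}{39066}$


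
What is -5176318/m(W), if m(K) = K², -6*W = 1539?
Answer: -20705272/263169 ≈ -78.677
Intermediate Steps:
W = -513/2 (W = -⅙*1539 = -513/2 ≈ -256.50)
-5176318/m(W) = -5176318/((-513/2)²) = -5176318/263169/4 = -5176318*4/263169 = -20705272/263169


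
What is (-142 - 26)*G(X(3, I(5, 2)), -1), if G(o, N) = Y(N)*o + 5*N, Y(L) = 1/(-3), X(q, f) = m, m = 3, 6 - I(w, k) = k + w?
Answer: 1008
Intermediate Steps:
I(w, k) = 6 - k - w (I(w, k) = 6 - (k + w) = 6 + (-k - w) = 6 - k - w)
X(q, f) = 3
Y(L) = -⅓
G(o, N) = 5*N - o/3 (G(o, N) = -o/3 + 5*N = 5*N - o/3)
(-142 - 26)*G(X(3, I(5, 2)), -1) = (-142 - 26)*(5*(-1) - ⅓*3) = -168*(-5 - 1) = -168*(-6) = 1008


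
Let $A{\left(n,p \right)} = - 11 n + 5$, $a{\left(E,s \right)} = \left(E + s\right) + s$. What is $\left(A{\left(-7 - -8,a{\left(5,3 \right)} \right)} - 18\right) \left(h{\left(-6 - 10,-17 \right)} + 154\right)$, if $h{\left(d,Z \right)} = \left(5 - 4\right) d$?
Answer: $-3312$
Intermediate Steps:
$a{\left(E,s \right)} = E + 2 s$
$A{\left(n,p \right)} = 5 - 11 n$
$h{\left(d,Z \right)} = d$ ($h{\left(d,Z \right)} = 1 d = d$)
$\left(A{\left(-7 - -8,a{\left(5,3 \right)} \right)} - 18\right) \left(h{\left(-6 - 10,-17 \right)} + 154\right) = \left(\left(5 - 11 \left(-7 - -8\right)\right) - 18\right) \left(\left(-6 - 10\right) + 154\right) = \left(\left(5 - 11 \left(-7 + 8\right)\right) - 18\right) \left(-16 + 154\right) = \left(\left(5 - 11\right) - 18\right) 138 = \left(-6 - 18\right) 138 = \left(-24\right) 138 = -3312$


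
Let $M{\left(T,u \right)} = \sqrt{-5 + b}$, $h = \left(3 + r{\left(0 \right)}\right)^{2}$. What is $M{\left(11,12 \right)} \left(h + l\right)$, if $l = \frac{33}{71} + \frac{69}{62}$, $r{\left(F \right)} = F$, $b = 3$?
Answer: $\frac{46563 i \sqrt{2}}{4402} \approx 14.959 i$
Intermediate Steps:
$h = 9$ ($h = \left(3 + 0\right)^{2} = 3^{2} = 9$)
$M{\left(T,u \right)} = i \sqrt{2}$ ($M{\left(T,u \right)} = \sqrt{-5 + 3} = \sqrt{-2} = i \sqrt{2}$)
$l = \frac{6945}{4402}$ ($l = 33 \cdot \frac{1}{71} + 69 \cdot \frac{1}{62} = \frac{33}{71} + \frac{69}{62} = \frac{6945}{4402} \approx 1.5777$)
$M{\left(11,12 \right)} \left(h + l\right) = i \sqrt{2} \left(9 + \frac{6945}{4402}\right) = i \sqrt{2} \cdot \frac{46563}{4402} = \frac{46563 i \sqrt{2}}{4402}$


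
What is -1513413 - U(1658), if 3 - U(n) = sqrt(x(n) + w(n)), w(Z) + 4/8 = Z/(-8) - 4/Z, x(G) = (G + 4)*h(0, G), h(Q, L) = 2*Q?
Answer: -1513416 + I*sqrt(571103903)/1658 ≈ -1.5134e+6 + 14.414*I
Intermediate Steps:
x(G) = 0 (x(G) = (G + 4)*(2*0) = (4 + G)*0 = 0)
w(Z) = -1/2 - 4/Z - Z/8 (w(Z) = -1/2 + (Z/(-8) - 4/Z) = -1/2 + (Z*(-1/8) - 4/Z) = -1/2 + (-Z/8 - 4/Z) = -1/2 + (-4/Z - Z/8) = -1/2 - 4/Z - Z/8)
U(n) = 3 - sqrt(2)*sqrt((-32 - n*(4 + n))/n)/4 (U(n) = 3 - sqrt(0 + (-32 - n*(4 + n))/(8*n)) = 3 - sqrt((-32 - n*(4 + n))/(8*n)) = 3 - sqrt(2)*sqrt((-32 - n*(4 + n))/n)/4)
-1513413 - U(1658) = -1513413 - (3 - sqrt(-8 - 64/1658 - 2*1658)/4) = -1513413 - (3 - sqrt(-8 - 64*1/1658 - 3316)/4) = -1513413 - (3 - sqrt(-8 - 32/829 - 3316)/4) = -1513413 - (3 - I*sqrt(571103903)/1658) = -1513413 + (-3 + I*sqrt(571103903)/1658) = -1513416 + I*sqrt(571103903)/1658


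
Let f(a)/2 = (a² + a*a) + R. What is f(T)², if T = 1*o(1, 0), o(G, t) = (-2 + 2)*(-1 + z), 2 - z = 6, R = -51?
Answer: 10404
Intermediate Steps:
z = -4 (z = 2 - 1*6 = 2 - 6 = -4)
o(G, t) = 0 (o(G, t) = (-2 + 2)*(-1 - 4) = 0*(-5) = 0)
T = 0 (T = 1*0 = 0)
f(a) = -102 + 4*a² (f(a) = 2*((a² + a*a) - 51) = 2*((a² + a²) - 51) = 2*(2*a² - 51) = 2*(-51 + 2*a²) = -102 + 4*a²)
f(T)² = (-102 + 4*0²)² = (-102 + 4*0)² = (-102 + 0)² = (-102)² = 10404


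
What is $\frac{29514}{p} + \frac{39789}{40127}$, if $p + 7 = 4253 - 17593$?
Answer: $- \frac{217748165}{178525023} \approx -1.2197$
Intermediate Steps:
$p = -13347$ ($p = -7 + \left(4253 - 17593\right) = -7 - 13340 = -13347$)
$\frac{29514}{p} + \frac{39789}{40127} = \frac{29514}{-13347} + \frac{39789}{40127} = 29514 \left(- \frac{1}{13347}\right) + 39789 \cdot \frac{1}{40127} = - \frac{9838}{4449} + \frac{39789}{40127} = - \frac{217748165}{178525023}$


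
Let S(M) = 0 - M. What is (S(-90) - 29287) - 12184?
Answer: -41381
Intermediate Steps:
S(M) = -M
(S(-90) - 29287) - 12184 = (-1*(-90) - 29287) - 12184 = (90 - 29287) - 12184 = -29197 - 12184 = -41381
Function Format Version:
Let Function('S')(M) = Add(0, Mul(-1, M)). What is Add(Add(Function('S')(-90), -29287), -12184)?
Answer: -41381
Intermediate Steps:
Function('S')(M) = Mul(-1, M)
Add(Add(Function('S')(-90), -29287), -12184) = Add(Add(Mul(-1, -90), -29287), -12184) = Add(Add(90, -29287), -12184) = Add(-29197, -12184) = -41381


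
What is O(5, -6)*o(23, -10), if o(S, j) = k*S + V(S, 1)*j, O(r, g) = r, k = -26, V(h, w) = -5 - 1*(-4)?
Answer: -2940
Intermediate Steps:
V(h, w) = -1 (V(h, w) = -5 + 4 = -1)
o(S, j) = -j - 26*S (o(S, j) = -26*S - j = -j - 26*S)
O(5, -6)*o(23, -10) = 5*(-1*(-10) - 26*23) = 5*(10 - 598) = 5*(-588) = -2940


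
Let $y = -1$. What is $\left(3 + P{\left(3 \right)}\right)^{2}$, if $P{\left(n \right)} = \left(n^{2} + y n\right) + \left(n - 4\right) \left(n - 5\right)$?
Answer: $121$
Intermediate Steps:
$P{\left(n \right)} = n^{2} - n + \left(-5 + n\right) \left(-4 + n\right)$ ($P{\left(n \right)} = \left(n^{2} - n\right) + \left(n - 4\right) \left(n - 5\right) = \left(n^{2} - n\right) + \left(-4 + n\right) \left(-5 + n\right) = \left(n^{2} - n\right) + \left(-5 + n\right) \left(-4 + n\right) = n^{2} - n + \left(-5 + n\right) \left(-4 + n\right)$)
$\left(3 + P{\left(3 \right)}\right)^{2} = \left(3 + \left(20 - 30 + 2 \cdot 3^{2}\right)\right)^{2} = \left(3 + \left(20 - 30 + 2 \cdot 9\right)\right)^{2} = \left(3 + \left(20 - 30 + 18\right)\right)^{2} = \left(3 + 8\right)^{2} = 11^{2} = 121$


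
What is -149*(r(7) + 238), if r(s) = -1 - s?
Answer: -34270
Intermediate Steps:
-149*(r(7) + 238) = -149*((-1 - 1*7) + 238) = -149*((-1 - 7) + 238) = -149*(-8 + 238) = -149*230 = -34270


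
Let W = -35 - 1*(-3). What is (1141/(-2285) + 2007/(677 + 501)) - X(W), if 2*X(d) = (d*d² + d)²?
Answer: -1447935398358103/2691730 ≈ -5.3792e+8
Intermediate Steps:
W = -32 (W = -35 + 3 = -32)
X(d) = (d + d³)²/2 (X(d) = (d*d² + d)²/2 = (d³ + d)²/2 = (d + d³)²/2)
(1141/(-2285) + 2007/(677 + 501)) - X(W) = (1141/(-2285) + 2007/(677 + 501)) - (-32)²*(1 + (-32)²)²/2 = (1141*(-1/2285) + 2007/1178) - 1024*(1 + 1024)²/2 = (-1141/2285 + 2007*(1/1178)) - 1024*1025²/2 = (-1141/2285 + 2007/1178) - 1024*1050625/2 = 3241897/2691730 - 1*537920000 = 3241897/2691730 - 537920000 = -1447935398358103/2691730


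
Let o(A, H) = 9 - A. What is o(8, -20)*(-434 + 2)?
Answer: -432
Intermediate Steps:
o(8, -20)*(-434 + 2) = (9 - 1*8)*(-434 + 2) = (9 - 8)*(-432) = 1*(-432) = -432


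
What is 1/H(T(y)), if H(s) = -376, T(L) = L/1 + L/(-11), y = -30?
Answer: -1/376 ≈ -0.0026596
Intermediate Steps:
T(L) = 10*L/11 (T(L) = L*1 + L*(-1/11) = L - L/11 = 10*L/11)
1/H(T(y)) = 1/(-376) = -1/376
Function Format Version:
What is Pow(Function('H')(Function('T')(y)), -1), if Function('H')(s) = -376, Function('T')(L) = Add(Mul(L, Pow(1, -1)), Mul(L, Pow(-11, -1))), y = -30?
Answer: Rational(-1, 376) ≈ -0.0026596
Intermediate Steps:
Function('T')(L) = Mul(Rational(10, 11), L) (Function('T')(L) = Add(Mul(L, 1), Mul(L, Rational(-1, 11))) = Add(L, Mul(Rational(-1, 11), L)) = Mul(Rational(10, 11), L))
Pow(Function('H')(Function('T')(y)), -1) = Pow(-376, -1) = Rational(-1, 376)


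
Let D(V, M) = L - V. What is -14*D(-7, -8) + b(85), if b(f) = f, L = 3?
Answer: -55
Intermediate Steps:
D(V, M) = 3 - V
-14*D(-7, -8) + b(85) = -14*(3 - 1*(-7)) + 85 = -14*(3 + 7) + 85 = -14*10 + 85 = -140 + 85 = -55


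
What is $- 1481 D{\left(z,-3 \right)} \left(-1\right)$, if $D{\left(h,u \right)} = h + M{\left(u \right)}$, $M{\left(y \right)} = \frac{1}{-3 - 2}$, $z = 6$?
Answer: $\frac{42949}{5} \approx 8589.8$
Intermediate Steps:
$M{\left(y \right)} = - \frac{1}{5}$ ($M{\left(y \right)} = \frac{1}{-5} = - \frac{1}{5}$)
$D{\left(h,u \right)} = - \frac{1}{5} + h$ ($D{\left(h,u \right)} = h - \frac{1}{5} = - \frac{1}{5} + h$)
$- 1481 D{\left(z,-3 \right)} \left(-1\right) = - 1481 \left(- \frac{1}{5} + 6\right) \left(-1\right) = - 1481 \cdot \frac{29}{5} \left(-1\right) = \left(-1481\right) \left(- \frac{29}{5}\right) = \frac{42949}{5}$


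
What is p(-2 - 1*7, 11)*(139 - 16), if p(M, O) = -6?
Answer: -738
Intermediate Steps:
p(-2 - 1*7, 11)*(139 - 16) = -6*(139 - 16) = -6*123 = -738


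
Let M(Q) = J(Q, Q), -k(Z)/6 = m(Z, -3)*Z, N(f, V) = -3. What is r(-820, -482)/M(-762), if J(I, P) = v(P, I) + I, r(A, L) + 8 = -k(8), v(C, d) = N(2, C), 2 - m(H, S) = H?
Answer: 296/765 ≈ 0.38693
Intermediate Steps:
m(H, S) = 2 - H
v(C, d) = -3
k(Z) = -6*Z*(2 - Z) (k(Z) = -6*(2 - Z)*Z = -6*Z*(2 - Z))
r(A, L) = -296 (r(A, L) = -8 - 6*8*(-2 + 8) = -8 - 6*8*6 = -8 - 1*288 = -8 - 288 = -296)
J(I, P) = -3 + I
M(Q) = -3 + Q
r(-820, -482)/M(-762) = -296/(-3 - 762) = -296/(-765) = -296*(-1/765) = 296/765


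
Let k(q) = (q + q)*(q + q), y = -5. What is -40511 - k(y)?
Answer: -40611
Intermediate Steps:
k(q) = 4*q**2 (k(q) = (2*q)*(2*q) = 4*q**2)
-40511 - k(y) = -40511 - 4*(-5)**2 = -40511 - 4*25 = -40511 - 1*100 = -40511 - 100 = -40611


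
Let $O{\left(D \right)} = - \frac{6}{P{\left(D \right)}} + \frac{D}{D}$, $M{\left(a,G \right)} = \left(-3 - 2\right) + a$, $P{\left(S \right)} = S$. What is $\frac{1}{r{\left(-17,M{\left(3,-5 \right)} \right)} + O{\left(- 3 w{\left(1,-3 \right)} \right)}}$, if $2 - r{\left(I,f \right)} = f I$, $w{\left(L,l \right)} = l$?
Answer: $- \frac{3}{95} \approx -0.031579$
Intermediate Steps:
$M{\left(a,G \right)} = -5 + a$
$O{\left(D \right)} = 1 - \frac{6}{D}$ ($O{\left(D \right)} = - \frac{6}{D} + \frac{D}{D} = - \frac{6}{D} + 1 = 1 - \frac{6}{D}$)
$r{\left(I,f \right)} = 2 - I f$ ($r{\left(I,f \right)} = 2 - f I = 2 - I f$)
$\frac{1}{r{\left(-17,M{\left(3,-5 \right)} \right)} + O{\left(- 3 w{\left(1,-3 \right)} \right)}} = \frac{1}{\left(2 - - 17 \left(-5 + 3\right)\right) + \frac{-6 - -9}{\left(-3\right) \left(-3\right)}} = \frac{1}{\left(2 - \left(-17\right) \left(-2\right)\right) + \frac{-6 + 9}{9}} = \frac{1}{\left(2 - 34\right) + \frac{1}{9} \cdot 3} = \frac{1}{-32 + \frac{1}{3}} = \frac{1}{- \frac{95}{3}} = - \frac{3}{95}$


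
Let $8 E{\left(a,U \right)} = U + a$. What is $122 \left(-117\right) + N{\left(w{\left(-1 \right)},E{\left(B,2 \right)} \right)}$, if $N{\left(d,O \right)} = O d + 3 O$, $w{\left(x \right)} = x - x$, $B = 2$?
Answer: $- \frac{28545}{2} \approx -14273.0$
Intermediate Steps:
$E{\left(a,U \right)} = \frac{U}{8} + \frac{a}{8}$ ($E{\left(a,U \right)} = \frac{U + a}{8} = \frac{U}{8} + \frac{a}{8}$)
$w{\left(x \right)} = 0$
$N{\left(d,O \right)} = 3 O + O d$
$122 \left(-117\right) + N{\left(w{\left(-1 \right)},E{\left(B,2 \right)} \right)} = 122 \left(-117\right) + \left(\frac{1}{8} \cdot 2 + \frac{1}{8} \cdot 2\right) \left(3 + 0\right) = -14274 + \left(\frac{1}{4} + \frac{1}{4}\right) 3 = -14274 + \frac{1}{2} \cdot 3 = -14274 + \frac{3}{2} = - \frac{28545}{2}$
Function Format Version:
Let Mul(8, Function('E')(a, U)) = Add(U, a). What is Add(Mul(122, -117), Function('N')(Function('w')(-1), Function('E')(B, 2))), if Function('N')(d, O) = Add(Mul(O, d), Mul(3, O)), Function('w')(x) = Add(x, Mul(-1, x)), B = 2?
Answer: Rational(-28545, 2) ≈ -14273.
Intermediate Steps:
Function('E')(a, U) = Add(Mul(Rational(1, 8), U), Mul(Rational(1, 8), a)) (Function('E')(a, U) = Mul(Rational(1, 8), Add(U, a)) = Add(Mul(Rational(1, 8), U), Mul(Rational(1, 8), a)))
Function('w')(x) = 0
Function('N')(d, O) = Add(Mul(3, O), Mul(O, d))
Add(Mul(122, -117), Function('N')(Function('w')(-1), Function('E')(B, 2))) = Add(Mul(122, -117), Mul(Add(Mul(Rational(1, 8), 2), Mul(Rational(1, 8), 2)), Add(3, 0))) = Add(-14274, Mul(Add(Rational(1, 4), Rational(1, 4)), 3)) = Add(-14274, Mul(Rational(1, 2), 3)) = Add(-14274, Rational(3, 2)) = Rational(-28545, 2)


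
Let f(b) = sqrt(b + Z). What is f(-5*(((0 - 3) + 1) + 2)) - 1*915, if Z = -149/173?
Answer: -915 + I*sqrt(25777)/173 ≈ -915.0 + 0.92805*I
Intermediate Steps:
Z = -149/173 (Z = -149*1/173 = -149/173 ≈ -0.86127)
f(b) = sqrt(-149/173 + b) (f(b) = sqrt(b - 149/173) = sqrt(-149/173 + b))
f(-5*(((0 - 3) + 1) + 2)) - 1*915 = sqrt(-25777 + 29929*(-5*(((0 - 3) + 1) + 2)))/173 - 1*915 = sqrt(-25777 + 29929*(-5*((-3 + 1) + 2)))/173 - 915 = sqrt(-25777 + 29929*(-5*(-2 + 2)))/173 - 915 = sqrt(-25777 + 29929*(-5*0))/173 - 915 = sqrt(-25777 + 29929*0)/173 - 915 = sqrt(-25777 + 0)/173 - 915 = sqrt(-25777)/173 - 915 = (I*sqrt(25777))/173 - 915 = I*sqrt(25777)/173 - 915 = -915 + I*sqrt(25777)/173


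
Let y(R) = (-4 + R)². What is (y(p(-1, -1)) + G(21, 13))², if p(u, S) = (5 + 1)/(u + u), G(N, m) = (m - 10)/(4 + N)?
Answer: 1507984/625 ≈ 2412.8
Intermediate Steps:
G(N, m) = (-10 + m)/(4 + N)
p(u, S) = 3/u (p(u, S) = 6/((2*u)) = 6*(1/(2*u)) = 3/u)
(y(p(-1, -1)) + G(21, 13))² = ((-4 + 3/(-1))² + (-10 + 13)/(4 + 21))² = ((-4 + 3*(-1))² + 3/25)² = ((-4 - 3)² + (1/25)*3)² = ((-7)² + 3/25)² = (49 + 3/25)² = (1228/25)² = 1507984/625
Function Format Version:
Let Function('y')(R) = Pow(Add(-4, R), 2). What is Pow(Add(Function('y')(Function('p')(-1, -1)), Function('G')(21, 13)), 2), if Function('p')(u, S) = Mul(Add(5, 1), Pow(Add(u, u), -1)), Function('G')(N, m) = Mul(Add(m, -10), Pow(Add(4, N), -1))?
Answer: Rational(1507984, 625) ≈ 2412.8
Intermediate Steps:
Function('G')(N, m) = Mul(Pow(Add(4, N), -1), Add(-10, m)) (Function('G')(N, m) = Mul(Add(-10, m), Pow(Add(4, N), -1)) = Mul(Pow(Add(4, N), -1), Add(-10, m)))
Function('p')(u, S) = Mul(3, Pow(u, -1)) (Function('p')(u, S) = Mul(6, Pow(Mul(2, u), -1)) = Mul(6, Mul(Rational(1, 2), Pow(u, -1))) = Mul(3, Pow(u, -1)))
Pow(Add(Function('y')(Function('p')(-1, -1)), Function('G')(21, 13)), 2) = Pow(Add(Pow(Add(-4, Mul(3, Pow(-1, -1))), 2), Mul(Pow(Add(4, 21), -1), Add(-10, 13))), 2) = Pow(Add(Pow(Add(-4, Mul(3, -1)), 2), Mul(Pow(25, -1), 3)), 2) = Pow(Add(Pow(Add(-4, -3), 2), Mul(Rational(1, 25), 3)), 2) = Pow(Add(Pow(-7, 2), Rational(3, 25)), 2) = Pow(Add(49, Rational(3, 25)), 2) = Pow(Rational(1228, 25), 2) = Rational(1507984, 625)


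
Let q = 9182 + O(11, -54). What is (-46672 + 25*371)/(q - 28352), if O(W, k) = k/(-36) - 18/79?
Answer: 5908726/3028659 ≈ 1.9509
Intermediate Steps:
O(W, k) = -18/79 - k/36 (O(W, k) = k*(-1/36) - 18*1/79 = -k/36 - 18/79 = -18/79 - k/36)
q = 1450957/158 (q = 9182 + (-18/79 - 1/36*(-54)) = 9182 + (-18/79 + 3/2) = 9182 + 201/158 = 1450957/158 ≈ 9183.3)
(-46672 + 25*371)/(q - 28352) = (-46672 + 25*371)/(1450957/158 - 28352) = (-46672 + 9275)/(-3028659/158) = -37397*(-158/3028659) = 5908726/3028659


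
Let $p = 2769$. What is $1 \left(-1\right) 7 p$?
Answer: $-19383$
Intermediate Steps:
$1 \left(-1\right) 7 p = 1 \left(-1\right) 7 \cdot 2769 = \left(-1\right) 7 \cdot 2769 = \left(-7\right) 2769 = -19383$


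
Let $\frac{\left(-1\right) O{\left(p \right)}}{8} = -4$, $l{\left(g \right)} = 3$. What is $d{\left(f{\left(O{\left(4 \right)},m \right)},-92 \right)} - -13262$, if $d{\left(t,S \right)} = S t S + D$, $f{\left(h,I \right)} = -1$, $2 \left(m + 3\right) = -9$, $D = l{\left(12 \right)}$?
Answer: $4801$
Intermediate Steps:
$D = 3$
$O{\left(p \right)} = 32$ ($O{\left(p \right)} = \left(-8\right) \left(-4\right) = 32$)
$m = - \frac{15}{2}$ ($m = -3 + \frac{1}{2} \left(-9\right) = -3 - \frac{9}{2} = - \frac{15}{2} \approx -7.5$)
$d{\left(t,S \right)} = 3 + t S^{2}$ ($d{\left(t,S \right)} = S t S + 3 = t S^{2} + 3 = 3 + t S^{2}$)
$d{\left(f{\left(O{\left(4 \right)},m \right)},-92 \right)} - -13262 = \left(3 - \left(-92\right)^{2}\right) - -13262 = \left(3 - 8464\right) + 13262 = -8461 + 13262 = 4801$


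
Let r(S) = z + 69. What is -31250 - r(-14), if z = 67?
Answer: -31386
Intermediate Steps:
r(S) = 136 (r(S) = 67 + 69 = 136)
-31250 - r(-14) = -31250 - 1*136 = -31250 - 136 = -31386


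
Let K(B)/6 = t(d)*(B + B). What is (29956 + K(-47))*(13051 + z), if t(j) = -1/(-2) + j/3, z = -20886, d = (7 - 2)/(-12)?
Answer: -699328595/3 ≈ -2.3311e+8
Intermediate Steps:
d = -5/12 (d = 5*(-1/12) = -5/12 ≈ -0.41667)
t(j) = 1/2 + j/3 (t(j) = -1*(-1/2) + j*(1/3) = 1/2 + j/3)
K(B) = 13*B/3 (K(B) = 6*((1/2 + (1/3)*(-5/12))*(B + B)) = 6*((1/2 - 5/36)*(2*B)) = 6*(13*(2*B)/36) = 6*(13*B/18) = 13*B/3)
(29956 + K(-47))*(13051 + z) = (29956 + (13/3)*(-47))*(13051 - 20886) = (29956 - 611/3)*(-7835) = (89257/3)*(-7835) = -699328595/3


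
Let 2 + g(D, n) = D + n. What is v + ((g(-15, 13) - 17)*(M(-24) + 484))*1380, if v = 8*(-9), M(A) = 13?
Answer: -14403132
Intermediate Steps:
v = -72
g(D, n) = -2 + D + n (g(D, n) = -2 + (D + n) = -2 + D + n)
v + ((g(-15, 13) - 17)*(M(-24) + 484))*1380 = -72 + (((-2 - 15 + 13) - 17)*(13 + 484))*1380 = -72 + ((-4 - 17)*497)*1380 = -72 - 21*497*1380 = -72 - 10437*1380 = -72 - 14403060 = -14403132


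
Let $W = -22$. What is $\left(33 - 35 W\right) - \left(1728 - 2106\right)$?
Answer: $1181$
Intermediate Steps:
$\left(33 - 35 W\right) - \left(1728 - 2106\right) = \left(33 - -770\right) - \left(1728 - 2106\right) = \left(33 + 770\right) - \left(1728 - 2106\right) = 803 - -378 = 803 + 378 = 1181$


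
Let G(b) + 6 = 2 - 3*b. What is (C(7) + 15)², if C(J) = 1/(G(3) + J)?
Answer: 7921/36 ≈ 220.03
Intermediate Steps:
G(b) = -4 - 3*b (G(b) = -6 + (2 - 3*b) = -4 - 3*b)
C(J) = 1/(-13 + J) (C(J) = 1/((-4 - 3*3) + J) = 1/((-4 - 9) + J) = 1/(-13 + J))
(C(7) + 15)² = (1/(-13 + 7) + 15)² = (1/(-6) + 15)² = (-⅙ + 15)² = (89/6)² = 7921/36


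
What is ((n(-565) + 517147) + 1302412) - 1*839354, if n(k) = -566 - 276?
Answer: 979363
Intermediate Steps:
n(k) = -842
((n(-565) + 517147) + 1302412) - 1*839354 = ((-842 + 517147) + 1302412) - 1*839354 = (516305 + 1302412) - 839354 = 1818717 - 839354 = 979363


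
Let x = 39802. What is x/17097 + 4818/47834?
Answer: 993131107/408908949 ≈ 2.4287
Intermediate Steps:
x/17097 + 4818/47834 = 39802/17097 + 4818/47834 = 39802*(1/17097) + 4818*(1/47834) = 39802/17097 + 2409/23917 = 993131107/408908949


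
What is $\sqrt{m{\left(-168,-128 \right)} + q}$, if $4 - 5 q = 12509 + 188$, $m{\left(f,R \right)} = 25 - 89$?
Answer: $\frac{13 i \sqrt{385}}{5} \approx 51.016 i$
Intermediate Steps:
$m{\left(f,R \right)} = -64$
$q = - \frac{12693}{5}$ ($q = \frac{4}{5} - \frac{12509 + 188}{5} = \frac{4}{5} - \frac{12697}{5} = - \frac{12693}{5} \approx -2538.6$)
$\sqrt{m{\left(-168,-128 \right)} + q} = \sqrt{-64 - \frac{12693}{5}} = \sqrt{- \frac{13013}{5}} = \frac{13 i \sqrt{385}}{5}$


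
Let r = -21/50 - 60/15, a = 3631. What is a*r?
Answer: -802451/50 ≈ -16049.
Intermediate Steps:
r = -221/50 (r = -21*1/50 - 60*1/15 = -21/50 - 4 = -221/50 ≈ -4.4200)
a*r = 3631*(-221/50) = -802451/50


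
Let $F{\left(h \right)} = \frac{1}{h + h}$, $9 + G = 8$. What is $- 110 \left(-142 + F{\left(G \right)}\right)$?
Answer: $15675$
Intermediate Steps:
$G = -1$ ($G = -9 + 8 = -1$)
$F{\left(h \right)} = \frac{1}{2 h}$
$- 110 \left(-142 + F{\left(G \right)}\right) = - 110 \left(-142 + \frac{1}{2 \left(-1\right)}\right) = - 110 \left(-142 + \frac{1}{2} \left(-1\right)\right) = - 110 \left(-142 - \frac{1}{2}\right) = \left(-110\right) \left(- \frac{285}{2}\right) = 15675$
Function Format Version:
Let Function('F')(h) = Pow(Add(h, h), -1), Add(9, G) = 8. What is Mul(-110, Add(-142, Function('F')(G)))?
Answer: 15675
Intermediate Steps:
G = -1 (G = Add(-9, 8) = -1)
Function('F')(h) = Mul(Rational(1, 2), Pow(h, -1)) (Function('F')(h) = Pow(Mul(2, h), -1) = Mul(Rational(1, 2), Pow(h, -1)))
Mul(-110, Add(-142, Function('F')(G))) = Mul(-110, Add(-142, Mul(Rational(1, 2), Pow(-1, -1)))) = Mul(-110, Add(-142, Mul(Rational(1, 2), -1))) = Mul(-110, Add(-142, Rational(-1, 2))) = Mul(-110, Rational(-285, 2)) = 15675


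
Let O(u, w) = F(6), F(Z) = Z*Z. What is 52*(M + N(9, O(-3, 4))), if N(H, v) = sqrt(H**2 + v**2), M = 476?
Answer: 24752 + 468*sqrt(17) ≈ 26682.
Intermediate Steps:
F(Z) = Z**2
O(u, w) = 36 (O(u, w) = 6**2 = 36)
52*(M + N(9, O(-3, 4))) = 52*(476 + sqrt(9**2 + 36**2)) = 52*(476 + sqrt(81 + 1296)) = 52*(476 + sqrt(1377)) = 52*(476 + 9*sqrt(17)) = 24752 + 468*sqrt(17)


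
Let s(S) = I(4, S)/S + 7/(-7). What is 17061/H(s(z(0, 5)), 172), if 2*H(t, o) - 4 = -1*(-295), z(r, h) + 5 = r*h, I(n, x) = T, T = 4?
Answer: 34122/299 ≈ 114.12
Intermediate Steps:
I(n, x) = 4
z(r, h) = -5 + h*r (z(r, h) = -5 + r*h = -5 + h*r)
s(S) = -1 + 4/S (s(S) = 4/S + 7/(-7) = 4/S + 7*(-⅐) = 4/S - 1 = -1 + 4/S)
H(t, o) = 299/2 (H(t, o) = 2 + (-1*(-295))/2 = 2 + (½)*295 = 2 + 295/2 = 299/2)
17061/H(s(z(0, 5)), 172) = 17061/(299/2) = 17061*(2/299) = 34122/299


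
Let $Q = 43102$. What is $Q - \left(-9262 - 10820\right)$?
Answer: $63184$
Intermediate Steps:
$Q - \left(-9262 - 10820\right) = 43102 - \left(-9262 - 10820\right) = 43102 - -20082 = 43102 + 20082 = 63184$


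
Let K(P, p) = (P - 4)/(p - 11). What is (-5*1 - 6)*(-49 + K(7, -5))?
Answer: 8657/16 ≈ 541.06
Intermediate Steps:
K(P, p) = (-4 + P)/(-11 + p)
(-5*1 - 6)*(-49 + K(7, -5)) = (-5*1 - 6)*(-49 + (-4 + 7)/(-11 - 5)) = (-5 - 6)*(-49 + 3/(-16)) = -11*(-49 - 1/16*3) = -11*(-49 - 3/16) = -11*(-787/16) = 8657/16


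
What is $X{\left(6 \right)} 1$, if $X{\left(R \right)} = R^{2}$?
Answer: $36$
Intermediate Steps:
$X{\left(6 \right)} 1 = 6^{2} \cdot 1 = 36 \cdot 1 = 36$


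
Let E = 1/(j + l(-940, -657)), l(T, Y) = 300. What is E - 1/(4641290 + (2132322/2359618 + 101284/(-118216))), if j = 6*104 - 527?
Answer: 161819007689559603/64247641575217152665 ≈ 0.0025187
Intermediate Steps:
j = 97 (j = 624 - 527 = 97)
E = 1/397 (E = 1/(97 + 300) = 1/397 ≈ 0.0025189)
E - 1/(4641290 + (2132322/2359618 + 101284/(-118216))) = 1/397 - 1/(4641290 + (2132322/2359618 + 101284/(-118216))) = 1/397 - 1/(4641290 + (2132322*(1/2359618) + 101284*(-1/118216))) = 1/397 - 1/(4641290 + (1066161/1179809 - 25321/29554)) = 1/397 - 1/(4641290 + 1635378505/34868075186) = 1/397 - 1/161832850315408445/34868075186 = 1/397 - 1*34868075186/161832850315408445 = 1/397 - 34868075186/161832850315408445 = 161819007689559603/64247641575217152665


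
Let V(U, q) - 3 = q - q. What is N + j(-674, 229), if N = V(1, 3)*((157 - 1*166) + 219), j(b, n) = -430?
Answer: 200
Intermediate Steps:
V(U, q) = 3 (V(U, q) = 3 + (q - q) = 3 + 0 = 3)
N = 630 (N = 3*((157 - 1*166) + 219) = 3*((157 - 166) + 219) = 3*(-9 + 219) = 3*210 = 630)
N + j(-674, 229) = 630 - 430 = 200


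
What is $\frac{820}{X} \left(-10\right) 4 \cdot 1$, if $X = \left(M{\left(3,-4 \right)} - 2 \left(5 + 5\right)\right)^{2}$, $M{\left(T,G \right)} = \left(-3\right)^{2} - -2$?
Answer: $- \frac{32800}{81} \approx -404.94$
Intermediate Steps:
$M{\left(T,G \right)} = 11$ ($M{\left(T,G \right)} = 9 + 2 = 11$)
$X = 81$ ($X = \left(11 - 2 \left(5 + 5\right)\right)^{2} = \left(11 - 20\right)^{2} = \left(-9\right)^{2} = 81$)
$\frac{820}{X} \left(-10\right) 4 \cdot 1 = \frac{820}{81} \left(-10\right) 4 \cdot 1 = 820 \cdot \frac{1}{81} \left(\left(-40\right) 1\right) = \frac{820}{81} \left(-40\right) = - \frac{32800}{81}$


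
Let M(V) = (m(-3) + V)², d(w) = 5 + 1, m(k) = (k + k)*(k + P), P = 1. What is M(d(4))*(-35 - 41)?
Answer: -24624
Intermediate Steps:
m(k) = 2*k*(1 + k) (m(k) = (k + k)*(k + 1) = (2*k)*(1 + k) = 2*k*(1 + k))
d(w) = 6
M(V) = (12 + V)² (M(V) = (2*(-3)*(1 - 3) + V)² = (2*(-3)*(-2) + V)² = (12 + V)²)
M(d(4))*(-35 - 41) = (12 + 6)²*(-35 - 41) = 18²*(-76) = 324*(-76) = -24624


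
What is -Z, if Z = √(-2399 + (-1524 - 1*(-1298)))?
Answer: -5*I*√105 ≈ -51.235*I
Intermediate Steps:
Z = 5*I*√105 (Z = √(-2399 + (-1524 + 1298)) = √(-2399 - 226) = √(-2625) = 5*I*√105 ≈ 51.235*I)
-Z = -5*I*√105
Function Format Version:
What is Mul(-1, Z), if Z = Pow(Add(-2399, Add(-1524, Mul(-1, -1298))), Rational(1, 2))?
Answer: Mul(-5, I, Pow(105, Rational(1, 2))) ≈ Mul(-51.235, I)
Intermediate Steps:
Z = Mul(5, I, Pow(105, Rational(1, 2))) (Z = Pow(Add(-2399, Add(-1524, 1298)), Rational(1, 2)) = Pow(Add(-2399, -226), Rational(1, 2)) = Pow(-2625, Rational(1, 2)) = Mul(5, I, Pow(105, Rational(1, 2))) ≈ Mul(51.235, I))
Mul(-1, Z) = Mul(-1, Mul(5, I, Pow(105, Rational(1, 2)))) = Mul(-5, I, Pow(105, Rational(1, 2)))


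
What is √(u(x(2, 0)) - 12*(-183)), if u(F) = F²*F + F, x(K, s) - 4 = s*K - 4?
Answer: 6*√61 ≈ 46.862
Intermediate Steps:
x(K, s) = K*s (x(K, s) = 4 + (s*K - 4) = 4 + (K*s - 4) = 4 + (-4 + K*s) = K*s)
u(F) = F + F³ (u(F) = F³ + F = F + F³)
√(u(x(2, 0)) - 12*(-183)) = √((2*0 + (2*0)³) - 12*(-183)) = √((0 + 0³) + 2196) = √((0 + 0) + 2196) = √(0 + 2196) = √2196 = 6*√61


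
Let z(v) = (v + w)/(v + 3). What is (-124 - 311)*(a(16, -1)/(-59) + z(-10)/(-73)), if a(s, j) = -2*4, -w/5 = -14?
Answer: -3318180/30149 ≈ -110.06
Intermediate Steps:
w = 70 (w = -5*(-14) = 70)
a(s, j) = -8
z(v) = (70 + v)/(3 + v) (z(v) = (v + 70)/(v + 3) = (70 + v)/(3 + v))
(-124 - 311)*(a(16, -1)/(-59) + z(-10)/(-73)) = (-124 - 311)*(-8/(-59) + ((70 - 10)/(3 - 10))/(-73)) = -435*(-8*(-1/59) + (60/(-7))*(-1/73)) = -435*(8/59 - ⅐*60*(-1/73)) = -435*(8/59 - 60/7*(-1/73)) = -435*(8/59 + 60/511) = -435*7628/30149 = -3318180/30149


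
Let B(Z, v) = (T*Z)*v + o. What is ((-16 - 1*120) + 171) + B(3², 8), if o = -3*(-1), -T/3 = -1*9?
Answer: 1982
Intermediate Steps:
T = 27 (T = -(-3)*9 = -3*(-9) = 27)
o = 3
B(Z, v) = 3 + 27*Z*v (B(Z, v) = (27*Z)*v + 3 = 27*Z*v + 3 = 3 + 27*Z*v)
((-16 - 1*120) + 171) + B(3², 8) = ((-16 - 1*120) + 171) + (3 + 27*3²*8) = ((-16 - 120) + 171) + (3 + 27*9*8) = (-136 + 171) + (3 + 1944) = 35 + 1947 = 1982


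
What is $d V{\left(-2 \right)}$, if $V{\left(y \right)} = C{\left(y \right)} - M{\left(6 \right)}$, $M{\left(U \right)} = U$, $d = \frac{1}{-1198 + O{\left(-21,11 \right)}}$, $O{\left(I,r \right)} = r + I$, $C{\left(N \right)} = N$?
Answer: $\frac{1}{151} \approx 0.0066225$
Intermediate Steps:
$O{\left(I,r \right)} = I + r$
$d = - \frac{1}{1208}$ ($d = \frac{1}{-1198 + \left(-21 + 11\right)} = \frac{1}{-1198 - 10} = \frac{1}{-1208} = - \frac{1}{1208} \approx -0.00082781$)
$V{\left(y \right)} = -6 + y$ ($V{\left(y \right)} = y - 6 = -6 + y$)
$d V{\left(-2 \right)} = - \frac{-6 - 2}{1208} = \left(- \frac{1}{1208}\right) \left(-8\right) = \frac{1}{151}$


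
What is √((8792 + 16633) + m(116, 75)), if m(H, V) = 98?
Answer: √25523 ≈ 159.76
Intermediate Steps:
√((8792 + 16633) + m(116, 75)) = √((8792 + 16633) + 98) = √(25425 + 98) = √25523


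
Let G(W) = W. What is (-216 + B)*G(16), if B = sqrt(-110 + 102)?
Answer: -3456 + 32*I*sqrt(2) ≈ -3456.0 + 45.255*I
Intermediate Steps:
B = 2*I*sqrt(2) (B = sqrt(-8) = 2*I*sqrt(2) ≈ 2.8284*I)
(-216 + B)*G(16) = (-216 + 2*I*sqrt(2))*16 = -3456 + 32*I*sqrt(2)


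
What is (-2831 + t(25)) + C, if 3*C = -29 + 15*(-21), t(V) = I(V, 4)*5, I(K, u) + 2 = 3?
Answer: -8822/3 ≈ -2940.7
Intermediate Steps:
I(K, u) = 1 (I(K, u) = -2 + 3 = 1)
t(V) = 5 (t(V) = 1*5 = 5)
C = -344/3 (C = (-29 + 15*(-21))/3 = (-29 - 315)/3 = (⅓)*(-344) = -344/3 ≈ -114.67)
(-2831 + t(25)) + C = (-2831 + 5) - 344/3 = -2826 - 344/3 = -8822/3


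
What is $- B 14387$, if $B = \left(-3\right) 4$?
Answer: $172644$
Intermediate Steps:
$B = -12$
$- B 14387 = - \left(-12\right) 14387 = \left(-1\right) \left(-172644\right) = 172644$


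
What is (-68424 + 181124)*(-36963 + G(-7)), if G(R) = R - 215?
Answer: -4190749500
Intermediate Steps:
G(R) = -215 + R
(-68424 + 181124)*(-36963 + G(-7)) = (-68424 + 181124)*(-36963 + (-215 - 7)) = 112700*(-36963 - 222) = 112700*(-37185) = -4190749500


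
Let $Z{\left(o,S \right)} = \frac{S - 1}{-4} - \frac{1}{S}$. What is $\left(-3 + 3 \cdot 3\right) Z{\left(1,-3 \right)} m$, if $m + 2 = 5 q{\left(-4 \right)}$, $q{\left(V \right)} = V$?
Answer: $-176$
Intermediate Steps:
$Z{\left(o,S \right)} = \frac{1}{4} - \frac{1}{S} - \frac{S}{4}$ ($Z{\left(o,S \right)} = \left(-1 + S\right) \left(- \frac{1}{4}\right) - \frac{1}{S} = \left(\frac{1}{4} - \frac{S}{4}\right) - \frac{1}{S} = \frac{1}{4} - \frac{1}{S} - \frac{S}{4}$)
$m = -22$ ($m = -2 + 5 \left(-4\right) = -2 - 20 = -22$)
$\left(-3 + 3 \cdot 3\right) Z{\left(1,-3 \right)} m = \left(-3 + 3 \cdot 3\right) \frac{-4 - 3 - \left(-3\right)^{2}}{4 \left(-3\right)} \left(-22\right) = \left(-3 + 9\right) \frac{1}{4} \left(- \frac{1}{3}\right) \left(-4 - 3 - 9\right) \left(-22\right) = 6 \cdot \frac{1}{4} \left(- \frac{1}{3}\right) \left(-4 - 3 - 9\right) \left(-22\right) = 6 \cdot \frac{1}{4} \left(- \frac{1}{3}\right) \left(-16\right) \left(-22\right) = 6 \cdot \frac{4}{3} \left(-22\right) = 8 \left(-22\right) = -176$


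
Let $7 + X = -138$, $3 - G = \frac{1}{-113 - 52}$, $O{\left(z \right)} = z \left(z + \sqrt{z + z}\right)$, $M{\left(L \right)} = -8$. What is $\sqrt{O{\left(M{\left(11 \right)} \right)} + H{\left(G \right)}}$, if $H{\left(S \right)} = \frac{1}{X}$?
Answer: $\frac{\sqrt{1345455 - 672800 i}}{145} \approx 8.2323 - 1.9436 i$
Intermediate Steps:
$O{\left(z \right)} = z \left(z + \sqrt{2} \sqrt{z}\right)$ ($O{\left(z \right)} = z \left(z + \sqrt{2 z}\right) = z \left(z + \sqrt{2} \sqrt{z}\right)$)
$G = \frac{496}{165}$ ($G = 3 - \frac{1}{-113 - 52} = 3 - \frac{1}{-165} = 3 - - \frac{1}{165} = 3 + \frac{1}{165} = \frac{496}{165} \approx 3.0061$)
$X = -145$ ($X = -7 - 138 = -145$)
$H{\left(S \right)} = - \frac{1}{145}$ ($H{\left(S \right)} = \frac{1}{-145} = - \frac{1}{145}$)
$\sqrt{O{\left(M{\left(11 \right)} \right)} + H{\left(G \right)}} = \sqrt{\left(\left(-8\right)^{2} + \sqrt{2} \left(-8\right)^{\frac{3}{2}}\right) - \frac{1}{145}} = \sqrt{\left(64 + \sqrt{2} \left(- 16 i \sqrt{2}\right)\right) - \frac{1}{145}} = \sqrt{\left(64 - 32 i\right) - \frac{1}{145}} = \sqrt{\frac{9279}{145} - 32 i}$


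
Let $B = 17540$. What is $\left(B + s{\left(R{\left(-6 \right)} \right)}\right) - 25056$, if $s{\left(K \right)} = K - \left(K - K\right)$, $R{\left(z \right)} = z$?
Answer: $-7522$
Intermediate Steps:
$s{\left(K \right)} = K$ ($s{\left(K \right)} = K - 0 = K + 0 = K$)
$\left(B + s{\left(R{\left(-6 \right)} \right)}\right) - 25056 = \left(17540 - 6\right) - 25056 = 17534 - 25056 = -7522$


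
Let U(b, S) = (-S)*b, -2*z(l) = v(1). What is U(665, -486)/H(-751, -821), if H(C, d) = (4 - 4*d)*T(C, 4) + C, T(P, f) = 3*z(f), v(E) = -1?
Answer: 323190/4181 ≈ 77.300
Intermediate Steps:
z(l) = 1/2 (z(l) = -1/2*(-1) = 1/2)
T(P, f) = 3/2 (T(P, f) = 3*(1/2) = 3/2)
H(C, d) = 6 + C - 6*d (H(C, d) = (4 - 4*d)*(3/2) + C = (6 - 6*d) + C = 6 + C - 6*d)
U(b, S) = -S*b
U(665, -486)/H(-751, -821) = (-1*(-486)*665)/(6 - 751 - 6*(-821)) = 323190/(6 - 751 + 4926) = 323190/4181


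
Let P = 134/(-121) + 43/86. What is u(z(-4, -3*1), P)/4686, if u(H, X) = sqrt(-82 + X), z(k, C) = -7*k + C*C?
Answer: I*sqrt(39982)/103092 ≈ 0.0019396*I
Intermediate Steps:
z(k, C) = C**2 - 7*k (z(k, C) = -7*k + C**2 = C**2 - 7*k)
P = -147/242 (P = 134*(-1/121) + 43*(1/86) = -134/121 + 1/2 = -147/242 ≈ -0.60744)
u(z(-4, -3*1), P)/4686 = sqrt(-82 - 147/242)/4686 = sqrt(-19991/242)*(1/4686) = (I*sqrt(39982)/22)*(1/4686) = I*sqrt(39982)/103092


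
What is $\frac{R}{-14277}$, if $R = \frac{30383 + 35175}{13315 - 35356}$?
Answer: $\frac{65558}{314679357} \approx 0.00020833$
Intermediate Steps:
$R = - \frac{65558}{22041}$ ($R = \frac{65558}{-22041} = 65558 \left(- \frac{1}{22041}\right) = - \frac{65558}{22041} \approx -2.9744$)
$\frac{R}{-14277} = - \frac{65558}{22041 \left(-14277\right)} = \left(- \frac{65558}{22041}\right) \left(- \frac{1}{14277}\right) = \frac{65558}{314679357}$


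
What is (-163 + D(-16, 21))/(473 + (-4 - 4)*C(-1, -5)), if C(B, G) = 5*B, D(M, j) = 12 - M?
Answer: -5/19 ≈ -0.26316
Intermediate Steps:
(-163 + D(-16, 21))/(473 + (-4 - 4)*C(-1, -5)) = (-163 + (12 - 1*(-16)))/(473 + (-4 - 4)*(5*(-1))) = (-163 + (12 + 16))/(473 - 8*(-5)) = (-163 + 28)/(473 + 40) = -135/513 = -135*1/513 = -5/19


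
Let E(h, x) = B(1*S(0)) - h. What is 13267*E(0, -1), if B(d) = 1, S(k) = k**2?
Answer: 13267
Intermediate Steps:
E(h, x) = 1 - h
13267*E(0, -1) = 13267*(1 - 1*0) = 13267*(1 + 0) = 13267*1 = 13267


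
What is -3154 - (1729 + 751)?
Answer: -5634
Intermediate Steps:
-3154 - (1729 + 751) = -3154 - 1*2480 = -3154 - 2480 = -5634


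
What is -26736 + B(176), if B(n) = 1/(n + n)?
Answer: -9411071/352 ≈ -26736.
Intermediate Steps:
B(n) = 1/(2*n)
-26736 + B(176) = -26736 + (1/2)/176 = -26736 + (1/2)*(1/176) = -26736 + 1/352 = -9411071/352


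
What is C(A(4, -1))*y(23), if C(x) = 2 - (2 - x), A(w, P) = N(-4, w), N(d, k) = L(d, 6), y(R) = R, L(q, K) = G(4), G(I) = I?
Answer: 92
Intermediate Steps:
L(q, K) = 4
N(d, k) = 4
A(w, P) = 4
C(x) = x (C(x) = 2 + (-2 + x) = x)
C(A(4, -1))*y(23) = 4*23 = 92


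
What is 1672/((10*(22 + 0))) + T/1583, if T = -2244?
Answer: 48934/7915 ≈ 6.1824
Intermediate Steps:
1672/((10*(22 + 0))) + T/1583 = 1672/((10*(22 + 0))) - 2244/1583 = 1672/((10*22)) - 2244*1/1583 = 1672/220 - 2244/1583 = 1672*(1/220) - 2244/1583 = 38/5 - 2244/1583 = 48934/7915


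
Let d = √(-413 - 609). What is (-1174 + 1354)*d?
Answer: 180*I*√1022 ≈ 5754.4*I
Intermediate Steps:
d = I*√1022 (d = √(-1022) = I*√1022 ≈ 31.969*I)
(-1174 + 1354)*d = (-1174 + 1354)*(I*√1022) = 180*(I*√1022) = 180*I*√1022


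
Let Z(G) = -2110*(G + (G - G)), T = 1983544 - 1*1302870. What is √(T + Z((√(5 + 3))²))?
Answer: √663794 ≈ 814.74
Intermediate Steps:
T = 680674 (T = 1983544 - 1302870 = 680674)
Z(G) = -2110*G (Z(G) = -2110*(G + 0) = -2110*G)
√(T + Z((√(5 + 3))²)) = √(680674 - 2110*(√(5 + 3))²) = √(680674 - 2110*(√8)²) = √(680674 - 2110*(2*√2)²) = √(680674 - 2110*8) = √(680674 - 16880) = √663794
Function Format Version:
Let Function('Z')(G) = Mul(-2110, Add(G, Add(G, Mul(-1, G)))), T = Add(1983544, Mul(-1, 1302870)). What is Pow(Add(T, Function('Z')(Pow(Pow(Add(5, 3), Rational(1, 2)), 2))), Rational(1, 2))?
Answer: Pow(663794, Rational(1, 2)) ≈ 814.74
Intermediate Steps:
T = 680674 (T = Add(1983544, -1302870) = 680674)
Function('Z')(G) = Mul(-2110, G) (Function('Z')(G) = Mul(-2110, Add(G, 0)) = Mul(-2110, G))
Pow(Add(T, Function('Z')(Pow(Pow(Add(5, 3), Rational(1, 2)), 2))), Rational(1, 2)) = Pow(Add(680674, Mul(-2110, Pow(Pow(Add(5, 3), Rational(1, 2)), 2))), Rational(1, 2)) = Pow(Add(680674, Mul(-2110, Pow(Pow(8, Rational(1, 2)), 2))), Rational(1, 2)) = Pow(Add(680674, Mul(-2110, Pow(Mul(2, Pow(2, Rational(1, 2))), 2))), Rational(1, 2)) = Pow(Add(680674, Mul(-2110, 8)), Rational(1, 2)) = Pow(Add(680674, -16880), Rational(1, 2)) = Pow(663794, Rational(1, 2))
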